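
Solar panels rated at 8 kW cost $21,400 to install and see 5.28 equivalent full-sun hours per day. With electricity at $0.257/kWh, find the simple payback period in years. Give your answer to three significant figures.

5.40 years

Daily generation = 8 kW × 5.28 h = 42.24 kWh
Annual generation = 42.24 × 365 = 15418 kWh
Annual savings = 15418 × $0.257 = $3,962.32
Payback = $21,400 / $3,962.32 = 5.4 years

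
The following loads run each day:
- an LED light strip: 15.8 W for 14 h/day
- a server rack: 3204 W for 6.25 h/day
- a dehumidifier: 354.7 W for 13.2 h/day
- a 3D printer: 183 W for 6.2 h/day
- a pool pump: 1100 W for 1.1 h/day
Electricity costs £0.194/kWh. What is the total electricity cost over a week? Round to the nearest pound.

£37

LED light strip: 15.8 W × 14 h × 7 d = 1,548 Wh = 1.548 kWh
server rack: 3204 W × 6.25 h × 7 d = 140,175 Wh = 140.2 kWh
dehumidifier: 354.7 W × 13.2 h × 7 d = 32,774 Wh = 32.77 kWh
3D printer: 183 W × 6.2 h × 7 d = 7,942 Wh = 7.942 kWh
pool pump: 1100 W × 1.1 h × 7 d = 8,470 Wh = 8.47 kWh
Total energy = 1.548 + 140.2 + 32.77 + 7.942 + 8.47 = 190.9 kWh
Cost = 190.9 kWh × £0.194 = £37.04 ≈ £37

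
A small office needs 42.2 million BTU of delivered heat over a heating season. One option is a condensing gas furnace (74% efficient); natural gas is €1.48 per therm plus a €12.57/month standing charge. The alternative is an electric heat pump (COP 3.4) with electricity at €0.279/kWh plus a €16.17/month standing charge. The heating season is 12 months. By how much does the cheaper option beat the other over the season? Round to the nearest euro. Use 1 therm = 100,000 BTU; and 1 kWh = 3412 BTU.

Heat load = 42.2 × 10⁶ BTU = 42,200,000 BTU
Gas: input = 42,200,000 / 0.74 = 57,027,027 BTU = 570.3 therm → 570.3 × €1.48 = €844.00; + 12 × €12.57 standing = €994.84
Heat pump: 42,200,000 BTU / 3412 = 12,370 kWh heat; / 3.4 = 3,638 kWh in → × €0.279 = €1,014.91; + 12 × €16.17 standing = €1,208.95
Difference = |€994.84 − €1,208.95| = €214.11 ≈ €214

€214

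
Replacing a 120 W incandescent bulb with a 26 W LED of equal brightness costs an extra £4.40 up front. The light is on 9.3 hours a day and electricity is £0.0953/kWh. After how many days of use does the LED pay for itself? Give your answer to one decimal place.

52.8 days

Power saved = 120 − 26 = 94 W
Daily energy saved = 94 W × 9.3 h = 874.2 Wh = 0.8742 kWh
Daily savings = 0.8742 × £0.0953 = £0.0833
Payback = £4.40 / £0.0833 per day = 52.81 days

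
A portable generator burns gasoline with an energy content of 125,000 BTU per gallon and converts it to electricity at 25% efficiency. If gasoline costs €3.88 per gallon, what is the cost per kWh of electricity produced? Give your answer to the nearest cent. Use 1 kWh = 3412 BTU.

Electrical output per gallon = 125,000 BTU × 0.25 / 3412 BTU/kWh = 9.159 kWh
Cost per kWh = €3.88 / 9.159 kWh = €0.424

€0.42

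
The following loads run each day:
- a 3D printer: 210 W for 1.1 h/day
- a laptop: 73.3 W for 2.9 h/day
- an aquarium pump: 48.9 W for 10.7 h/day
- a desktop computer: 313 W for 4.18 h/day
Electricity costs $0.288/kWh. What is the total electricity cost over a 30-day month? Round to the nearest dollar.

3D printer: 210 W × 1.1 h × 30 d = 6,930 Wh = 6.93 kWh
laptop: 73.3 W × 2.9 h × 30 d = 6,377 Wh = 6.377 kWh
aquarium pump: 48.9 W × 10.7 h × 30 d = 15,697 Wh = 15.7 kWh
desktop computer: 313 W × 4.18 h × 30 d = 39,250 Wh = 39.25 kWh
Total energy = 6.93 + 6.377 + 15.7 + 39.25 = 68.25 kWh
Cost = 68.25 kWh × $0.288 = $19.66 ≈ $20

$20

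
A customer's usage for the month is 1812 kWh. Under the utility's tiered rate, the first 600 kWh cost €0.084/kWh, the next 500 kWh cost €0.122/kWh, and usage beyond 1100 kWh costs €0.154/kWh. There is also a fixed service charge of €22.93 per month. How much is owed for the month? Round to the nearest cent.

First 600 kWh × €0.084 = €50.40
Next 500 kWh × €0.122 = €61.00
Remaining 712 kWh × €0.154 = €109.65
Energy charge = €221.05; + service €22.93 = €243.98

€243.98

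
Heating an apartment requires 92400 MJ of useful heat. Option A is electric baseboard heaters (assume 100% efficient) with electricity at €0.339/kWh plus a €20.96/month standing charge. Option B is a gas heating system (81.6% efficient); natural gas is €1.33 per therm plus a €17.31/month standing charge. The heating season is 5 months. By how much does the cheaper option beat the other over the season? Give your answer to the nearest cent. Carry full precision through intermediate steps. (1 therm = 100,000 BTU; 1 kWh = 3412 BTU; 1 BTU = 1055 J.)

Heat load = 92400 MJ = 92,400,000,000 J / 1055 = 87,582,938 BTU
Gas: input = 87,582,938 / 0.816 = 107,332,032 BTU = 1,073 therm → 1,073 × €1.33 = €1,427.52; + 5 × €17.31 standing = €1,514.07
Electric: 87,582,938 BTU / 3412 = 25,670 kWh → × €0.339 = €8,701.82; + 5 × €20.96 standing = €8,806.62
Difference = |€1,514.07 − €8,806.62| = €7,292.56

€7292.56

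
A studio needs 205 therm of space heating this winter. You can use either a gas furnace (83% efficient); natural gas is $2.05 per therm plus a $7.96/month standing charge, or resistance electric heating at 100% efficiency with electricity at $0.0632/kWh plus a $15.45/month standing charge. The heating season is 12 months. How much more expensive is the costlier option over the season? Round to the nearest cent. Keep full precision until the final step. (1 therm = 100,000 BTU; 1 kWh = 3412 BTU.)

$36.73

Heat load = 205 therm × 100,000 = 20,500,000 BTU
Gas: input = 20,500,000 / 0.83 = 24,698,795 BTU = 247 therm → 247 × $2.05 = $506.33; + 12 × $7.96 standing = $601.85
Electric: 20,500,000 BTU / 3412 = 6,008 kWh → × $0.0632 = $379.72; + 12 × $15.45 standing = $565.12
Difference = |$601.85 − $565.12| = $36.73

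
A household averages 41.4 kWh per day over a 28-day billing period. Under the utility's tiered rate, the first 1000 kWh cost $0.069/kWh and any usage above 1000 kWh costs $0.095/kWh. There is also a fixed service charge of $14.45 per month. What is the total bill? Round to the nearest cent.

Usage = 41.4 kWh/day × 28 days = 1159.2 kWh
First 1000 kWh × $0.069 = $69.00
Remaining 159.2 kWh × $0.095 = $15.12
Energy charge = $84.12; + service $14.45 = $98.57

$98.57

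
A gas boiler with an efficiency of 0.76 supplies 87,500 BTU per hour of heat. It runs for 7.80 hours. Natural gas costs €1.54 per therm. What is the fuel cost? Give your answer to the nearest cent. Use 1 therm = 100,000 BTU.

€13.83

Heat delivered = 87,500 BTU/h × 7.80 h = 682,500 BTU
Gas input = 682,500 / 0.76 = 898,026 BTU
= 898,026 / 100,000 = 8.98 therm
Cost = 8.98 × €1.54/therm = €13.83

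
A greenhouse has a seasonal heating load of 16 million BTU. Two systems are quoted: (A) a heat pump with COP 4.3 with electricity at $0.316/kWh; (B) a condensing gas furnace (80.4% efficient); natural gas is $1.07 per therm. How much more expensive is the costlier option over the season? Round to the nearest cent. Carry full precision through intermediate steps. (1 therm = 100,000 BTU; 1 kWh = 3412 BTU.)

$131.68

Heat load = 16 × 10⁶ BTU = 16,000,000 BTU
Gas: input = 16,000,000 / 0.804 = 19,900,498 BTU = 199 therm → 199 × $1.07 = $212.94
Heat pump: 16,000,000 BTU / 3412 = 4,689 kWh heat; / 4.3 = 1,091 kWh in → × $0.316 = $344.61
Difference = |$212.94 − $344.61| = $131.68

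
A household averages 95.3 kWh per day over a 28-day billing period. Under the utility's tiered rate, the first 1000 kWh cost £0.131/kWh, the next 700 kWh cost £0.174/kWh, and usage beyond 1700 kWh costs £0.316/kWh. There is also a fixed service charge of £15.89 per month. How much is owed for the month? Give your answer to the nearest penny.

£574.70

Usage = 95.3 kWh/day × 28 days = 2668.4 kWh
First 1000 kWh × £0.131 = £131.00
Next 700 kWh × £0.174 = £121.80
Remaining 968.4 kWh × £0.316 = £306.01
Energy charge = £558.81; + service £15.89 = £574.70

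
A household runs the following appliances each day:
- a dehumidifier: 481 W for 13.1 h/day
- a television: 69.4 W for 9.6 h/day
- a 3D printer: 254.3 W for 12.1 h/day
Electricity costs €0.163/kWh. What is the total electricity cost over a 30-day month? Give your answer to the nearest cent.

dehumidifier: 481 W × 13.1 h × 30 d = 189,033 Wh = 189 kWh
television: 69.4 W × 9.6 h × 30 d = 19,987 Wh = 19.99 kWh
3D printer: 254.3 W × 12.1 h × 30 d = 92,311 Wh = 92.31 kWh
Total energy = 189 + 19.99 + 92.31 = 301.3 kWh
Cost = 301.3 kWh × €0.163 = €49.12

€49.12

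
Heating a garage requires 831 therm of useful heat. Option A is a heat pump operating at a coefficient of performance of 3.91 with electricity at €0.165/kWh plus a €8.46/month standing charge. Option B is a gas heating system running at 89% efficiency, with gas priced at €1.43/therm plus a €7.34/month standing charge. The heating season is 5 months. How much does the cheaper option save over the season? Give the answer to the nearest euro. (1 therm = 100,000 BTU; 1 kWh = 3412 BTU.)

€302

Heat load = 831 therm × 100,000 = 83,100,000 BTU
Gas: input = 83,100,000 / 0.89 = 93,370,787 BTU = 933.7 therm → 933.7 × €1.43 = €1,335.20; + 5 × €7.34 standing = €1,371.90
Heat pump: 83,100,000 BTU / 3412 = 24,360 kWh heat; / 3.91 = 6,229 kWh in → × €0.165 = €1,027.78; + 5 × €8.46 standing = €1,070.08
Difference = |€1,371.90 − €1,070.08| = €301.82 ≈ €302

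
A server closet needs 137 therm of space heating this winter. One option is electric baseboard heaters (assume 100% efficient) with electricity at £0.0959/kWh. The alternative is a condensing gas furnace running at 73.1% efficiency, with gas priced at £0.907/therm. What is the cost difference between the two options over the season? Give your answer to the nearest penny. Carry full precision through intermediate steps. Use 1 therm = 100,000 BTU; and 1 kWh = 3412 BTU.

Heat load = 137 therm × 100,000 = 13,700,000 BTU
Gas: input = 13,700,000 / 0.731 = 18,741,450 BTU = 187.4 therm → 187.4 × £0.907 = £169.98
Electric: 13,700,000 BTU / 3412 = 4,015 kWh → × £0.0959 = £385.06
Difference = |£169.98 − £385.06| = £215.08

£215.08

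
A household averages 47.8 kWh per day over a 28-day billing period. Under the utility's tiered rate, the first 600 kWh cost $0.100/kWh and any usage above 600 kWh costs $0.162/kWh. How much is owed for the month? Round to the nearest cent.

$179.62

Usage = 47.8 kWh/day × 28 days = 1338.4 kWh
First 600 kWh × $0.100 = $60.00
Remaining 738.4 kWh × $0.162 = $119.62
Total = $179.62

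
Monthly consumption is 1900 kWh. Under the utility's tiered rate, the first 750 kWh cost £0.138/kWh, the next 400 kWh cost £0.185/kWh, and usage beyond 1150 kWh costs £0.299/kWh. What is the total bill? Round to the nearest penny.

£401.75

First 750 kWh × £0.138 = £103.50
Next 400 kWh × £0.185 = £74.00
Remaining 750 kWh × £0.299 = £224.25
Total = £401.75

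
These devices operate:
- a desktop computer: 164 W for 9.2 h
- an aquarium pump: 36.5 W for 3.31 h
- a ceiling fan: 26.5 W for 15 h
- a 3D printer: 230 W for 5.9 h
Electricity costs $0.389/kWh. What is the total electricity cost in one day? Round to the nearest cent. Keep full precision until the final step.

desktop computer: 164 W × 9.2 h = 1,509 Wh = 1.509 kWh
aquarium pump: 36.5 W × 3.31 h = 121 Wh = 0.1208 kWh
ceiling fan: 26.5 W × 15 h = 398 Wh = 0.3975 kWh
3D printer: 230 W × 5.9 h = 1,357 Wh = 1.357 kWh
Total energy = 1.509 + 0.1208 + 0.3975 + 1.357 = 3.384 kWh
Cost = 3.384 kWh × $0.389 = $1.32

$1.32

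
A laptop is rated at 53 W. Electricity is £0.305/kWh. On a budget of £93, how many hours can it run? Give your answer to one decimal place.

Energy budget = £93 / £0.305 per kWh = 304.9 kWh = 304,918 Wh
Runtime = 304,918 Wh / 53 W = 5,753 h

5753.2 h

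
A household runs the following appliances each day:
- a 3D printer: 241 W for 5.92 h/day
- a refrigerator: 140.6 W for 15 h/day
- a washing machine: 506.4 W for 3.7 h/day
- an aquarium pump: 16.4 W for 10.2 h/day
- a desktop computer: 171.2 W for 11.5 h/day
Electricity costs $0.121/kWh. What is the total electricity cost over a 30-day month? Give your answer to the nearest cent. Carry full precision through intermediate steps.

$27.39

3D printer: 241 W × 5.92 h × 30 d = 42,802 Wh = 42.8 kWh
refrigerator: 140.6 W × 15 h × 30 d = 63,270 Wh = 63.27 kWh
washing machine: 506.4 W × 3.7 h × 30 d = 56,210 Wh = 56.21 kWh
aquarium pump: 16.4 W × 10.2 h × 30 d = 5,018 Wh = 5.018 kWh
desktop computer: 171.2 W × 11.5 h × 30 d = 59,064 Wh = 59.06 kWh
Total energy = 42.8 + 63.27 + 56.21 + 5.018 + 59.06 = 226.4 kWh
Cost = 226.4 kWh × $0.121 = $27.39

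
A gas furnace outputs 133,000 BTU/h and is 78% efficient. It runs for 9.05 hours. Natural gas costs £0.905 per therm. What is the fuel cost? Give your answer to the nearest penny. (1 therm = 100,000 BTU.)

Heat delivered = 133,000 BTU/h × 9.05 h = 1,203,650 BTU
Gas input = 1,203,650 / 0.78 = 1,543,141 BTU
= 1,543,141 / 100,000 = 15.43 therm
Cost = 15.43 × £0.905/therm = £13.97

£13.97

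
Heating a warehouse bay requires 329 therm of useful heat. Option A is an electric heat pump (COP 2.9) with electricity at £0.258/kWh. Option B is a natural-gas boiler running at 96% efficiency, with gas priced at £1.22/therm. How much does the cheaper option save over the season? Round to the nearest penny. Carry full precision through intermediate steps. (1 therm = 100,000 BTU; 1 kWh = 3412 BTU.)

Heat load = 329 therm × 100,000 = 32,900,000 BTU
Gas: input = 32,900,000 / 0.96 = 34,270,833 BTU = 342.7 therm → 342.7 × £1.22 = £418.10
Heat pump: 32,900,000 BTU / 3412 = 9,642 kWh heat; / 2.9 = 3,325 kWh in → × £0.258 = £857.84
Difference = |£418.10 − £857.84| = £439.74

£439.74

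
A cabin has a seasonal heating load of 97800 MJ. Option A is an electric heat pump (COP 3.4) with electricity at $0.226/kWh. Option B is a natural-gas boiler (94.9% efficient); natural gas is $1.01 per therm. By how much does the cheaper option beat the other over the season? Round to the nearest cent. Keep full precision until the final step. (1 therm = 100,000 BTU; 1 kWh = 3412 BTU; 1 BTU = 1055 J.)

Heat load = 97800 MJ = 97,800,000,000 J / 1055 = 92,701,422 BTU
Gas: input = 92,701,422 / 0.949 = 97,683,268 BTU = 976.8 therm → 976.8 × $1.01 = $986.60
Heat pump: 92,701,422 BTU / 3412 = 27,170 kWh heat; / 3.4 = 7,991 kWh in → × $0.226 = $1,805.95
Difference = |$986.60 − $1,805.95| = $819.35

$819.35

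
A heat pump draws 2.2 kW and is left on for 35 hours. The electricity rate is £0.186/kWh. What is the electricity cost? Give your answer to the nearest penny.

Energy = 2200 W × 35 h = 77,000 Wh = 77 kWh
Cost = 77 kWh × £0.186/kWh = £14.32

£14.32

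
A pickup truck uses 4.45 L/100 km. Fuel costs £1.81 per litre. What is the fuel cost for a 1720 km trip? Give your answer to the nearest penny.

Fuel = 4.45 L/100 km × 1720 km / 100 = 76.54 L
Cost = 76.54 L × £1.81/L = £138.54

£138.54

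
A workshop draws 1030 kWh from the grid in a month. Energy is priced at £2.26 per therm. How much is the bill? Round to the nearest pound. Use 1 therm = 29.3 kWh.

£79

1030 kWh × (0.03413 therm/kWh) = 35.15 therm
Cost = 35.15 therm × £2.26/therm = £79.45 ≈ £79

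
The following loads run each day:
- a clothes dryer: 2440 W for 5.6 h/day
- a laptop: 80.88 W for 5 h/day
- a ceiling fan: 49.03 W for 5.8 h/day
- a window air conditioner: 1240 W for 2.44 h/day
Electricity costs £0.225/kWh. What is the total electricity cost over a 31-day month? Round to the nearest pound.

£121

clothes dryer: 2440 W × 5.6 h × 31 d = 423,584 Wh = 423.6 kWh
laptop: 80.88 W × 5 h × 31 d = 12,536 Wh = 12.54 kWh
ceiling fan: 49.03 W × 5.8 h × 31 d = 8,816 Wh = 8.816 kWh
window air conditioner: 1240 W × 2.44 h × 31 d = 93,794 Wh = 93.79 kWh
Total energy = 423.6 + 12.54 + 8.816 + 93.79 = 538.7 kWh
Cost = 538.7 kWh × £0.225 = £121.21 ≈ £121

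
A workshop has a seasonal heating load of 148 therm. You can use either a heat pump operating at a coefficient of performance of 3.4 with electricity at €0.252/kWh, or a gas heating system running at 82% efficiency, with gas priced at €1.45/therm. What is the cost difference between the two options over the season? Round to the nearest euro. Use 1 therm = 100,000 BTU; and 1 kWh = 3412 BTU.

€60

Heat load = 148 therm × 100,000 = 14,800,000 BTU
Gas: input = 14,800,000 / 0.820 = 18,048,780 BTU = 180.5 therm → 180.5 × €1.45 = €261.71
Heat pump: 14,800,000 BTU / 3412 = 4,338 kWh heat; / 3.4 = 1,276 kWh in → × €0.252 = €321.50
Difference = |€261.71 − €321.50| = €59.79 ≈ €60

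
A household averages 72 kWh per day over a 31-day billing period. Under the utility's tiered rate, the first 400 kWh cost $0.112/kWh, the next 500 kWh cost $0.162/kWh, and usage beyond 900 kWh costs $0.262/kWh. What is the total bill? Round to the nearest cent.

$474.78

Usage = 72 kWh/day × 31 days = 2232 kWh
First 400 kWh × $0.112 = $44.80
Next 500 kWh × $0.162 = $81.00
Remaining 1332 kWh × $0.262 = $348.98
Total = $474.78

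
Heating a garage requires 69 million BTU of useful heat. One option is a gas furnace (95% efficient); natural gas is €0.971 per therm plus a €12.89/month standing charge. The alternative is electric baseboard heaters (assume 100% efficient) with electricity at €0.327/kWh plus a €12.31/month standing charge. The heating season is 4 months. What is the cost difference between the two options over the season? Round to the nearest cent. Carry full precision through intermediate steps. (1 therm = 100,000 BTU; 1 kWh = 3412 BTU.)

€5905.26

Heat load = 69 × 10⁶ BTU = 69,000,000 BTU
Gas: input = 69,000,000 / 0.95 = 72,631,579 BTU = 726.3 therm → 726.3 × €0.971 = €705.25; + 4 × €12.89 standing = €756.81
Electric: 69,000,000 BTU / 3412 = 20,220 kWh → × €0.327 = €6,612.84; + 4 × €12.31 standing = €6,662.08
Difference = |€756.81 − €6,662.08| = €5,905.26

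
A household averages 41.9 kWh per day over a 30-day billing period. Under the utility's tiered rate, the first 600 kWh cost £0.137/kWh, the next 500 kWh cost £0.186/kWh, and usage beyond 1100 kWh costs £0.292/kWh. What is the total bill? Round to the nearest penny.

£221.04

Usage = 41.9 kWh/day × 30 days = 1257 kWh
First 600 kWh × £0.137 = £82.20
Next 500 kWh × £0.186 = £93.00
Remaining 157 kWh × £0.292 = £45.84
Total = £221.04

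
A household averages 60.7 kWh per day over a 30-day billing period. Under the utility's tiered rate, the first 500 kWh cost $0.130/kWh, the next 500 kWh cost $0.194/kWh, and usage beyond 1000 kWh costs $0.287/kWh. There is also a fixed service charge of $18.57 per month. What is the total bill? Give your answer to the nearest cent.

$416.20

Usage = 60.7 kWh/day × 30 days = 1821 kWh
First 500 kWh × $0.130 = $65.00
Next 500 kWh × $0.194 = $97.00
Remaining 821 kWh × $0.287 = $235.63
Energy charge = $397.63; + service $18.57 = $416.20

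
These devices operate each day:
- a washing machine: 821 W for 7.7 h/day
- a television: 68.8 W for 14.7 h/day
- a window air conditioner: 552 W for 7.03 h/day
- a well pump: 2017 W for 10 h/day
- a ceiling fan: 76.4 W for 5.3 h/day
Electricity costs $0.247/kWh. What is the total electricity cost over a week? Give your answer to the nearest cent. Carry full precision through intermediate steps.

washing machine: 821 W × 7.7 h × 7 d = 44,252 Wh = 44.25 kWh
television: 68.8 W × 14.7 h × 7 d = 7,080 Wh = 7.08 kWh
window air conditioner: 552 W × 7.03 h × 7 d = 27,164 Wh = 27.16 kWh
well pump: 2017 W × 10 h × 7 d = 141,190 Wh = 141.2 kWh
ceiling fan: 76.4 W × 5.3 h × 7 d = 2,834 Wh = 2.834 kWh
Total energy = 44.25 + 7.08 + 27.16 + 141.2 + 2.834 = 222.5 kWh
Cost = 222.5 kWh × $0.247 = $54.96

$54.96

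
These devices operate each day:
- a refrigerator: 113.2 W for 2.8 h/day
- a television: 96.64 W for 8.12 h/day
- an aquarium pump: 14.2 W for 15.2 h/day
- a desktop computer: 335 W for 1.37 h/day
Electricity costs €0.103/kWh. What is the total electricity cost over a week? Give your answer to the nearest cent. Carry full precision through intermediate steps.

refrigerator: 113.2 W × 2.8 h × 7 d = 2,219 Wh = 2.219 kWh
television: 96.64 W × 8.12 h × 7 d = 5,493 Wh = 5.493 kWh
aquarium pump: 14.2 W × 15.2 h × 7 d = 1,511 Wh = 1.511 kWh
desktop computer: 335 W × 1.37 h × 7 d = 3,213 Wh = 3.213 kWh
Total energy = 2.219 + 5.493 + 1.511 + 3.213 = 12.44 kWh
Cost = 12.44 kWh × €0.103 = €1.28

€1.28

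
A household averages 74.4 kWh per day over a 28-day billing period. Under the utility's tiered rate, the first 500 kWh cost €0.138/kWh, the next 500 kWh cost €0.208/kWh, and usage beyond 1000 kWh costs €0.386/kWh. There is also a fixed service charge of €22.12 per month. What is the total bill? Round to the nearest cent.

Usage = 74.4 kWh/day × 28 days = 2083.2 kWh
First 500 kWh × €0.138 = €69.00
Next 500 kWh × €0.208 = €104.00
Remaining 1083.2 kWh × €0.386 = €418.12
Energy charge = €591.12; + service €22.12 = €613.24

€613.24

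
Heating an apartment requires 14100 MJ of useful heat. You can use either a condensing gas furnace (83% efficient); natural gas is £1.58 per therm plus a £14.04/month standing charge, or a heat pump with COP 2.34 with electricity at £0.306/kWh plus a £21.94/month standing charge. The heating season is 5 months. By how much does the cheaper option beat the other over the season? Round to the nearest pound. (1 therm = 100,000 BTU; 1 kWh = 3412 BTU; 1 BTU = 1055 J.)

£297

Heat load = 14100 MJ = 14,100,000,000 J / 1055 = 13,364,929 BTU
Gas: input = 13,364,929 / 0.83 = 16,102,324 BTU = 161 therm → 161 × £1.58 = £254.42; + 5 × £14.04 standing = £324.62
Heat pump: 13,364,929 BTU / 3412 = 3,917 kWh heat; / 2.34 = 1,674 kWh in → × £0.306 = £512.23; + 5 × £21.94 standing = £621.93
Difference = |£324.62 − £621.93| = £297.31 ≈ £297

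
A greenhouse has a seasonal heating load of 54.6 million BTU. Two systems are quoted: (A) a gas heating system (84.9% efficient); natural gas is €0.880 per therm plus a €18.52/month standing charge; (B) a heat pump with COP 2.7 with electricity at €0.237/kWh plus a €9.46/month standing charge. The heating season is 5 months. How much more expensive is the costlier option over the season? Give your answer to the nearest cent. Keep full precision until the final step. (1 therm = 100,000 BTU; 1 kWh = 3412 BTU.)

Heat load = 54.6 × 10⁶ BTU = 54,600,000 BTU
Gas: input = 54,600,000 / 0.849 = 64,310,954 BTU = 643.1 therm → 643.1 × €0.880 = €565.94; + 5 × €18.52 standing = €658.54
Heat pump: 54,600,000 BTU / 3412 = 16,000 kWh heat; / 2.7 = 5,927 kWh in → × €0.237 = €1,404.65; + 5 × €9.46 standing = €1,451.95
Difference = |€658.54 − €1,451.95| = €793.41

€793.41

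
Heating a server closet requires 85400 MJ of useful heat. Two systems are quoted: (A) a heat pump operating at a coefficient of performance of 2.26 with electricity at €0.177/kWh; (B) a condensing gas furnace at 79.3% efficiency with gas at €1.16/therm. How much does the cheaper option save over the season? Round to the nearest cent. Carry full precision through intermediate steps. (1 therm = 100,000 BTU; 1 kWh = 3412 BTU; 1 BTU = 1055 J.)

Heat load = 85400 MJ = 85,400,000,000 J / 1055 = 80,947,867 BTU
Gas: input = 80,947,867 / 0.793 = 102,078,017 BTU = 1,021 therm → 1,021 × €1.16 = €1,184.10
Heat pump: 80,947,867 BTU / 3412 = 23,720 kWh heat; / 2.26 = 10,500 kWh in → × €0.177 = €1,858.07
Difference = |€1,184.10 − €1,858.07| = €673.96

€673.96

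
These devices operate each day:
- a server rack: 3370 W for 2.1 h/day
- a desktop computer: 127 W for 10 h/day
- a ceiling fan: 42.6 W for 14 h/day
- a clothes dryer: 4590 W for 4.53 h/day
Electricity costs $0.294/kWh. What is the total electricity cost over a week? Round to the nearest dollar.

server rack: 3370 W × 2.1 h × 7 d = 49,539 Wh = 49.54 kWh
desktop computer: 127 W × 10 h × 7 d = 8,890 Wh = 8.89 kWh
ceiling fan: 42.6 W × 14 h × 7 d = 4,175 Wh = 4.175 kWh
clothes dryer: 4590 W × 4.53 h × 7 d = 145,549 Wh = 145.5 kWh
Total energy = 49.54 + 8.89 + 4.175 + 145.5 = 208.2 kWh
Cost = 208.2 kWh × $0.294 = $61.20 ≈ $61

$61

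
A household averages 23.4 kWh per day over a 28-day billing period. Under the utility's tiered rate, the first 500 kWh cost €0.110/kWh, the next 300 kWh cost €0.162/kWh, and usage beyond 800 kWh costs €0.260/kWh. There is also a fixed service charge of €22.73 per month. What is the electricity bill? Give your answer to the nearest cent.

€102.87

Usage = 23.4 kWh/day × 28 days = 655.2 kWh
First 500 kWh × €0.110 = €55.00
Next 155.2 kWh × €0.162 = €25.14
Remaining tier: 0 kWh (not reached)
Energy charge = €80.14; + service €22.73 = €102.87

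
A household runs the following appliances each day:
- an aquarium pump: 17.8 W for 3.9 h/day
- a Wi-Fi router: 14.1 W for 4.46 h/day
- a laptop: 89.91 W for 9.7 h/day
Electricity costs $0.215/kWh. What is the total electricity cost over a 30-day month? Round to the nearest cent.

$6.48

aquarium pump: 17.8 W × 3.9 h × 30 d = 2,083 Wh = 2.083 kWh
Wi-Fi router: 14.1 W × 4.46 h × 30 d = 1,887 Wh = 1.887 kWh
laptop: 89.91 W × 9.7 h × 30 d = 26,164 Wh = 26.16 kWh
Total energy = 2.083 + 1.887 + 26.16 = 30.13 kWh
Cost = 30.13 kWh × $0.215 = $6.48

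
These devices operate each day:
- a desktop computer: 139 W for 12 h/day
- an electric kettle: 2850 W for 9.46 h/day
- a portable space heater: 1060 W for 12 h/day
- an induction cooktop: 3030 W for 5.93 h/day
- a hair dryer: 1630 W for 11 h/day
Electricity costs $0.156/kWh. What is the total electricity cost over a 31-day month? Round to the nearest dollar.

desktop computer: 139 W × 12 h × 31 d = 51,708 Wh = 51.71 kWh
electric kettle: 2850 W × 9.46 h × 31 d = 835,791 Wh = 835.8 kWh
portable space heater: 1060 W × 12 h × 31 d = 394,320 Wh = 394.3 kWh
induction cooktop: 3030 W × 5.93 h × 31 d = 557,005 Wh = 557 kWh
hair dryer: 1630 W × 11 h × 31 d = 555,830 Wh = 555.8 kWh
Total energy = 51.71 + 835.8 + 394.3 + 557 + 555.8 = 2,395 kWh
Cost = 2,395 kWh × $0.156 = $373.57 ≈ $374

$374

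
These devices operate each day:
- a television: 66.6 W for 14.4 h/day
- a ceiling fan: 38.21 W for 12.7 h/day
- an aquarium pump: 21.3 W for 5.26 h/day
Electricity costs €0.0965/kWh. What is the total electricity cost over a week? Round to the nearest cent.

television: 66.6 W × 14.4 h × 7 d = 6,713 Wh = 6.713 kWh
ceiling fan: 38.21 W × 12.7 h × 7 d = 3,397 Wh = 3.397 kWh
aquarium pump: 21.3 W × 5.26 h × 7 d = 784 Wh = 0.7843 kWh
Total energy = 6.713 + 3.397 + 0.7843 = 10.89 kWh
Cost = 10.89 kWh × €0.0965 = €1.05

€1.05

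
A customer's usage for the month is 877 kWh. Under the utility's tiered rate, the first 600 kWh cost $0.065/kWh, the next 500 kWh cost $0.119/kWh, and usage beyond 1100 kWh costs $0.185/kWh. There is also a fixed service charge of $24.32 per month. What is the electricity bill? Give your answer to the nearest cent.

First 600 kWh × $0.065 = $39.00
Next 277 kWh × $0.119 = $32.96
Remaining tier: 0 kWh (not reached)
Energy charge = $71.96; + service $24.32 = $96.28

$96.28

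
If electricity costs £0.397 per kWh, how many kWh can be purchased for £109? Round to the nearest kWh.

275 kWh

£109 / £0.397 per kWh = 274.6 kWh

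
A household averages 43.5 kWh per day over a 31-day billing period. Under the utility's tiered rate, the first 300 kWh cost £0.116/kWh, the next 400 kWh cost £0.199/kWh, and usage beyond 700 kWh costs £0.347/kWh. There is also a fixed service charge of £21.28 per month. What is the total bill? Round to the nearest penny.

£360.71

Usage = 43.5 kWh/day × 31 days = 1348.5 kWh
First 300 kWh × £0.116 = £34.80
Next 400 kWh × £0.199 = £79.60
Remaining 648.5 kWh × £0.347 = £225.03
Energy charge = £339.43; + service £21.28 = £360.71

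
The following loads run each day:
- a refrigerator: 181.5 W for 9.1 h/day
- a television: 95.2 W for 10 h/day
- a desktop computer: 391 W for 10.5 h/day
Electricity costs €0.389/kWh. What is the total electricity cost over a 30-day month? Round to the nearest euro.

€78

refrigerator: 181.5 W × 9.1 h × 30 d = 49,549 Wh = 49.55 kWh
television: 95.2 W × 10 h × 30 d = 28,560 Wh = 28.56 kWh
desktop computer: 391 W × 10.5 h × 30 d = 123,165 Wh = 123.2 kWh
Total energy = 49.55 + 28.56 + 123.2 = 201.3 kWh
Cost = 201.3 kWh × €0.389 = €78.30 ≈ €78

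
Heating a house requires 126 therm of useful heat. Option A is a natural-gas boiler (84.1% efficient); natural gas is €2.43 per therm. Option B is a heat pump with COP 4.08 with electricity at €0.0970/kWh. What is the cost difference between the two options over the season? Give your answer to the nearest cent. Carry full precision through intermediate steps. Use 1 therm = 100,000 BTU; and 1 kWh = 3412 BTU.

Heat load = 126 therm × 100,000 = 12,600,000 BTU
Gas: input = 12,600,000 / 0.841 = 14,982,164 BTU = 149.8 therm → 149.8 × €2.43 = €364.07
Heat pump: 12,600,000 BTU / 3412 = 3,693 kWh heat; / 4.08 = 905.1 kWh in → × €0.0970 = €87.80
Difference = |€364.07 − €87.80| = €276.27

€276.27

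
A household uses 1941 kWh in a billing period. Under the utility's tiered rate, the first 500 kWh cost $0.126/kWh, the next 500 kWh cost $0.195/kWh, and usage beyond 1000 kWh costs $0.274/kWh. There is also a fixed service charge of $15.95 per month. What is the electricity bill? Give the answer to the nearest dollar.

First 500 kWh × $0.126 = $63.00
Next 500 kWh × $0.195 = $97.50
Remaining 941 kWh × $0.274 = $257.83
Energy charge = $418.33; + service $15.95 = $434.28 ≈ $434

$434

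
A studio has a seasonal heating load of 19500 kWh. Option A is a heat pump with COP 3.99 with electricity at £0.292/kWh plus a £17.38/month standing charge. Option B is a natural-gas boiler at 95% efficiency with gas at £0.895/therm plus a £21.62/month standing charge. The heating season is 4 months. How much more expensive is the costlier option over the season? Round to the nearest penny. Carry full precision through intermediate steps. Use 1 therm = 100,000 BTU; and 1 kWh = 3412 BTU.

£783.29

Heat load = 19500 kWh × 3412 = 66,534,000 BTU
Gas: input = 66,534,000 / 0.95 = 70,035,789 BTU = 700.4 therm → 700.4 × £0.895 = £626.82; + 4 × £21.62 standing = £713.30
Heat pump: 66,534,000 BTU / 3412 = 19,500 kWh heat; / 3.99 = 4,887 kWh in → × £0.292 = £1,427.07; + 4 × £17.38 standing = £1,496.59
Difference = |£713.30 − £1,496.59| = £783.29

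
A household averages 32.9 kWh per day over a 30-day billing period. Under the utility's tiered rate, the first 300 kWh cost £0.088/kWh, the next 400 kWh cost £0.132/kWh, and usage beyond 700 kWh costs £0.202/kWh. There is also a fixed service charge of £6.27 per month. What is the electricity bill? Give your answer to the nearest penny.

£143.44

Usage = 32.9 kWh/day × 30 days = 987 kWh
First 300 kWh × £0.088 = £26.40
Next 400 kWh × £0.132 = £52.80
Remaining 287 kWh × £0.202 = £57.97
Energy charge = £137.17; + service £6.27 = £143.44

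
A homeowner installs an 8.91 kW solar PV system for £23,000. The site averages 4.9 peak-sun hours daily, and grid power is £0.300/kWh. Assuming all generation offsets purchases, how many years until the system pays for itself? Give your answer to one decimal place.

Daily generation = 8.91 kW × 4.9 h = 43.66 kWh
Annual generation = 43.66 × 365 = 15936 kWh
Annual savings = 15936 × £0.300 = £4,780.66
Payback = £23,000 / £4,780.66 = 4.81 years

4.8 years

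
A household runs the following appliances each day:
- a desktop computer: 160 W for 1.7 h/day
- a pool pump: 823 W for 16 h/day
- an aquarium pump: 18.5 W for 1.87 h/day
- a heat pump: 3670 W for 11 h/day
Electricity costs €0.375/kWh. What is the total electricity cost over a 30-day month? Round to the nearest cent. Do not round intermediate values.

€605.75

desktop computer: 160 W × 1.7 h × 30 d = 8,160 Wh = 8.16 kWh
pool pump: 823 W × 16 h × 30 d = 395,040 Wh = 395 kWh
aquarium pump: 18.5 W × 1.87 h × 30 d = 1,038 Wh = 1.038 kWh
heat pump: 3670 W × 11 h × 30 d = 1,211,100 Wh = 1,211 kWh
Total energy = 8.16 + 395 + 1.038 + 1,211 = 1,615 kWh
Cost = 1,615 kWh × €0.375 = €605.75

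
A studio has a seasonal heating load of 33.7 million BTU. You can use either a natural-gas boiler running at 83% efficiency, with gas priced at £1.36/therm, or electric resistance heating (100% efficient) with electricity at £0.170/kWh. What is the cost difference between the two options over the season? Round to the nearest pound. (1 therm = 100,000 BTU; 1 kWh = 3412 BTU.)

£1127

Heat load = 33.7 × 10⁶ BTU = 33,700,000 BTU
Gas: input = 33,700,000 / 0.83 = 40,602,410 BTU = 406 therm → 406 × £1.36 = £552.19
Electric: 33,700,000 BTU / 3412 = 9,877 kWh → × £0.170 = £1,679.07
Difference = |£552.19 − £1,679.07| = £1,126.88 ≈ £1127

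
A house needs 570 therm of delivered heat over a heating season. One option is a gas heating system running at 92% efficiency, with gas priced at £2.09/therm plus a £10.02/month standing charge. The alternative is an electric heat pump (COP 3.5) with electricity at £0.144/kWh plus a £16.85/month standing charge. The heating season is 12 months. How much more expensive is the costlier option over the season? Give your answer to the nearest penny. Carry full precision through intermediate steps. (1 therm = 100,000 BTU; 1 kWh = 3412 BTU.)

£525.61

Heat load = 570 therm × 100,000 = 57,000,000 BTU
Gas: input = 57,000,000 / 0.92 = 61,956,522 BTU = 619.6 therm → 619.6 × £2.09 = £1,294.89; + 12 × £10.02 standing = £1,415.13
Heat pump: 57,000,000 BTU / 3412 = 16,710 kWh heat; / 3.5 = 4,773 kWh in → × £0.144 = £687.32; + 12 × £16.85 standing = £889.52
Difference = |£1,415.13 − £889.52| = £525.61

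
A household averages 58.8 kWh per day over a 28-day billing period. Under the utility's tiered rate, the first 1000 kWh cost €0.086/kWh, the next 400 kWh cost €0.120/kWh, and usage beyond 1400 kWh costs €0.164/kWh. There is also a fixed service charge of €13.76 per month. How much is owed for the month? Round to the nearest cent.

Usage = 58.8 kWh/day × 28 days = 1646.4 kWh
First 1000 kWh × €0.086 = €86.00
Next 400 kWh × €0.120 = €48.00
Remaining 246.4 kWh × €0.164 = €40.41
Energy charge = €174.41; + service €13.76 = €188.17

€188.17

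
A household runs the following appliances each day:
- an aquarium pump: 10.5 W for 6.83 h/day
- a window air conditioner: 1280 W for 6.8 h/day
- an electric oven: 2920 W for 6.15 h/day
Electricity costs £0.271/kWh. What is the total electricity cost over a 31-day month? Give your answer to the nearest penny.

£224.59

aquarium pump: 10.5 W × 6.83 h × 31 d = 2,223 Wh = 2.223 kWh
window air conditioner: 1280 W × 6.8 h × 31 d = 269,824 Wh = 269.8 kWh
electric oven: 2920 W × 6.15 h × 31 d = 556,698 Wh = 556.7 kWh
Total energy = 2.223 + 269.8 + 556.7 = 828.7 kWh
Cost = 828.7 kWh × £0.271 = £224.59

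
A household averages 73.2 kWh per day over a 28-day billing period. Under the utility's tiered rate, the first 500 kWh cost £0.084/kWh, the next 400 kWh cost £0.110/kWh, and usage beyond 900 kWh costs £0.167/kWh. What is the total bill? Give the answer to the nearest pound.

£278

Usage = 73.2 kWh/day × 28 days = 2049.6 kWh
First 500 kWh × £0.084 = £42.00
Next 400 kWh × £0.110 = £44.00
Remaining 1149.6 kWh × £0.167 = £191.98
Total = £277.98 ≈ £278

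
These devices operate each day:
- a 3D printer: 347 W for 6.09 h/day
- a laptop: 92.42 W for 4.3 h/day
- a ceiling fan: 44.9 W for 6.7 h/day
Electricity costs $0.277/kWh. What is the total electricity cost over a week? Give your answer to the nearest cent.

3D printer: 347 W × 6.09 h × 7 d = 14,793 Wh = 14.79 kWh
laptop: 92.42 W × 4.3 h × 7 d = 2,782 Wh = 2.782 kWh
ceiling fan: 44.9 W × 6.7 h × 7 d = 2,106 Wh = 2.106 kWh
Total energy = 14.79 + 2.782 + 2.106 = 19.68 kWh
Cost = 19.68 kWh × $0.277 = $5.45

$5.45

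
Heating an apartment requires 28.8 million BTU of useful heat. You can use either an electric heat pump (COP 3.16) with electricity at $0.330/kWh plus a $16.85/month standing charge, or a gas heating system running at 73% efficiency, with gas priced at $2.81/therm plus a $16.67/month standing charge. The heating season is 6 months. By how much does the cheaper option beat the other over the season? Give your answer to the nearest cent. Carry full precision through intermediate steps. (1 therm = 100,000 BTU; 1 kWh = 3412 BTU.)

Heat load = 28.8 × 10⁶ BTU = 28,800,000 BTU
Gas: input = 28,800,000 / 0.73 = 39,452,055 BTU = 394.5 therm → 394.5 × $2.81 = $1,108.60; + 6 × $16.67 standing = $1,208.62
Heat pump: 28,800,000 BTU / 3412 = 8,441 kWh heat; / 3.16 = 2,671 kWh in → × $0.330 = $881.48; + 6 × $16.85 standing = $982.58
Difference = |$1,208.62 − $982.58| = $226.05

$226.05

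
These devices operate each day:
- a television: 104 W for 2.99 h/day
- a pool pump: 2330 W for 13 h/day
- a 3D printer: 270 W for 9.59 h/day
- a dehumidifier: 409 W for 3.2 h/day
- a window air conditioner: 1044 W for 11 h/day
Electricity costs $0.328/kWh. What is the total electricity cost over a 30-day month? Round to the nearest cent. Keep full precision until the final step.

television: 104 W × 2.99 h × 30 d = 9,329 Wh = 9.329 kWh
pool pump: 2330 W × 13 h × 30 d = 908,700 Wh = 908.7 kWh
3D printer: 270 W × 9.59 h × 30 d = 77,679 Wh = 77.68 kWh
dehumidifier: 409 W × 3.2 h × 30 d = 39,264 Wh = 39.26 kWh
window air conditioner: 1044 W × 11 h × 30 d = 344,520 Wh = 344.5 kWh
Total energy = 9.329 + 908.7 + 77.68 + 39.26 + 344.5 = 1,379 kWh
Cost = 1,379 kWh × $0.328 = $452.47

$452.47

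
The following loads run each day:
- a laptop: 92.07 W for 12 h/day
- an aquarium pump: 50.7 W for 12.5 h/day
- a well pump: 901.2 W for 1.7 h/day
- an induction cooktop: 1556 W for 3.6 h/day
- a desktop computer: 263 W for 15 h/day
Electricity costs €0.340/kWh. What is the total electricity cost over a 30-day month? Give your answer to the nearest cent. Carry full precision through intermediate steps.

laptop: 92.07 W × 12 h × 30 d = 33,145 Wh = 33.15 kWh
aquarium pump: 50.7 W × 12.5 h × 30 d = 19,012 Wh = 19.01 kWh
well pump: 901.2 W × 1.7 h × 30 d = 45,961 Wh = 45.96 kWh
induction cooktop: 1556 W × 3.6 h × 30 d = 168,048 Wh = 168 kWh
desktop computer: 263 W × 15 h × 30 d = 118,350 Wh = 118.3 kWh
Total energy = 33.15 + 19.01 + 45.96 + 168 + 118.3 = 384.5 kWh
Cost = 384.5 kWh × €0.340 = €130.74

€130.74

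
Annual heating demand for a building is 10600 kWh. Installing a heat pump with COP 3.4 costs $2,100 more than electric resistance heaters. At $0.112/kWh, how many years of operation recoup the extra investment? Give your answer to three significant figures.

Resistance: 10600 kWh × $0.112 = $1,187.20/yr
Heat pump: 10600 / 3.4 = 3118 kWh in → × $0.112 = $349.18/yr
Annual savings = $838.02
Payback = $2,100 / $838.02 = 2.51 years

2.51 years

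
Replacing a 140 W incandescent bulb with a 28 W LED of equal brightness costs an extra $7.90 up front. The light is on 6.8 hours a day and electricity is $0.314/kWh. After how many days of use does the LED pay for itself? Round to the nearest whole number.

Power saved = 140 − 28 = 112 W
Daily energy saved = 112 W × 6.8 h = 761.6 Wh = 0.7616 kWh
Daily savings = 0.7616 × $0.314 = $0.2391
Payback = $7.90 / $0.2391 per day = 33.03 days

33 days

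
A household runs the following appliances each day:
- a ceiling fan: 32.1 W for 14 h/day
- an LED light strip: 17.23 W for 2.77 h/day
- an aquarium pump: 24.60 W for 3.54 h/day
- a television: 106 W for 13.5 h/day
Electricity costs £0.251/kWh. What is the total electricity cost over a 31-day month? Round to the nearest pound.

ceiling fan: 32.1 W × 14 h × 31 d = 13,931 Wh = 13.93 kWh
LED light strip: 17.23 W × 2.77 h × 31 d = 1,480 Wh = 1.48 kWh
aquarium pump: 24.60 W × 3.54 h × 31 d = 2,700 Wh = 2.7 kWh
television: 106 W × 13.5 h × 31 d = 44,361 Wh = 44.36 kWh
Total energy = 13.93 + 1.48 + 2.7 + 44.36 = 62.47 kWh
Cost = 62.47 kWh × £0.251 = £15.68 ≈ £16

£16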